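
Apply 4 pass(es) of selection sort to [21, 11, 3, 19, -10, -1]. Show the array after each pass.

Pass 1: Select minimum -10 at index 4, swap -> [-10, 11, 3, 19, 21, -1]
Pass 2: Select minimum -1 at index 5, swap -> [-10, -1, 3, 19, 21, 11]
Pass 3: Select minimum 3 at index 2, swap -> [-10, -1, 3, 19, 21, 11]
Pass 4: Select minimum 11 at index 5, swap -> [-10, -1, 3, 11, 21, 19]


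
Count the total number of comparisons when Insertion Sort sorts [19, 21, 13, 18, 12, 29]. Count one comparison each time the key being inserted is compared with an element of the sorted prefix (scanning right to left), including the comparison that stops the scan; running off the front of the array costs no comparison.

Insert 21: 19 <= 21 (stop) = 1 comparison(s) -> [19, 21, 13, 18, 12, 29]
Insert 13: 21 > 13 (shift), 19 > 13 (shift), reached front = 2 comparison(s) -> [13, 19, 21, 18, 12, 29]
Insert 18: 21 > 18 (shift), 19 > 18 (shift), 13 <= 18 (stop) = 3 comparison(s) -> [13, 18, 19, 21, 12, 29]
Insert 12: 21 > 12 (shift), 19 > 12 (shift), 18 > 12 (shift), 13 > 12 (shift), reached front = 4 comparison(s) -> [12, 13, 18, 19, 21, 29]
Insert 29: 21 <= 29 (stop) = 1 comparison(s) -> [12, 13, 18, 19, 21, 29]
Total comparisons: 1 + 2 + 3 + 4 + 1 = 11


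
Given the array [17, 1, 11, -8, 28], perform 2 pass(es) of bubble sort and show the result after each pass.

After pass 1: [1, 11, -8, 17, 28] (3 swaps)
After pass 2: [1, -8, 11, 17, 28] (1 swaps)
Total swaps: 4


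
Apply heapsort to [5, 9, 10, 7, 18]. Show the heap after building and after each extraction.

Build heap: [18, 9, 10, 7, 5]
Extract 18: [10, 9, 5, 7, 18]
Extract 10: [9, 7, 5, 10, 18]
Extract 9: [7, 5, 9, 10, 18]
Extract 7: [5, 7, 9, 10, 18]


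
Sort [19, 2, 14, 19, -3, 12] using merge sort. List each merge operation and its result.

Divide and conquer:
  Merge [2] + [14] -> [2, 14]
  Merge [19] + [2, 14] -> [2, 14, 19]
  Merge [-3] + [12] -> [-3, 12]
  Merge [19] + [-3, 12] -> [-3, 12, 19]
  Merge [2, 14, 19] + [-3, 12, 19] -> [-3, 2, 12, 14, 19, 19]


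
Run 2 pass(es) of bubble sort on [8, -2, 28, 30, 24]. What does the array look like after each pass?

After pass 1: [-2, 8, 28, 24, 30] (2 swaps)
After pass 2: [-2, 8, 24, 28, 30] (1 swaps)
Total swaps: 3


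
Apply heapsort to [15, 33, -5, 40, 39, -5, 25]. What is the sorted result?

Build heap: [40, 39, 25, 33, 15, -5, -5]
Extract 40: [39, 33, 25, -5, 15, -5, 40]
Extract 39: [33, 15, 25, -5, -5, 39, 40]
Extract 33: [25, 15, -5, -5, 33, 39, 40]
Extract 25: [15, -5, -5, 25, 33, 39, 40]
Extract 15: [-5, -5, 15, 25, 33, 39, 40]
Extract -5: [-5, -5, 15, 25, 33, 39, 40]


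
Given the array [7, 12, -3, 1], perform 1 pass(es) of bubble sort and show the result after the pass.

After pass 1: [7, -3, 1, 12] (2 swaps)
Total swaps: 2


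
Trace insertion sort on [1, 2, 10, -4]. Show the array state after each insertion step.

First element 1 is already 'sorted'
Insert 2: shifted 0 elements -> [1, 2, 10, -4]
Insert 10: shifted 0 elements -> [1, 2, 10, -4]
Insert -4: shifted 3 elements -> [-4, 1, 2, 10]


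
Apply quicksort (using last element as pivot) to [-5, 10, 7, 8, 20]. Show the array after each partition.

Partition 1: pivot=20 at index 4 -> [-5, 10, 7, 8, 20]
Partition 2: pivot=8 at index 2 -> [-5, 7, 8, 10, 20]
Partition 3: pivot=7 at index 1 -> [-5, 7, 8, 10, 20]


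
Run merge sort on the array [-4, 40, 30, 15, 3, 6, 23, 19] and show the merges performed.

Divide and conquer:
  Merge [-4] + [40] -> [-4, 40]
  Merge [30] + [15] -> [15, 30]
  Merge [-4, 40] + [15, 30] -> [-4, 15, 30, 40]
  Merge [3] + [6] -> [3, 6]
  Merge [23] + [19] -> [19, 23]
  Merge [3, 6] + [19, 23] -> [3, 6, 19, 23]
  Merge [-4, 15, 30, 40] + [3, 6, 19, 23] -> [-4, 3, 6, 15, 19, 23, 30, 40]


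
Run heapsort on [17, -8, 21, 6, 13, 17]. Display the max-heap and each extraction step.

Build heap: [21, 13, 17, 6, -8, 17]
Extract 21: [17, 13, 17, 6, -8, 21]
Extract 17: [17, 13, -8, 6, 17, 21]
Extract 17: [13, 6, -8, 17, 17, 21]
Extract 13: [6, -8, 13, 17, 17, 21]
Extract 6: [-8, 6, 13, 17, 17, 21]


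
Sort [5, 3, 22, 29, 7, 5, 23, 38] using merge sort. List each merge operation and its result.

Divide and conquer:
  Merge [5] + [3] -> [3, 5]
  Merge [22] + [29] -> [22, 29]
  Merge [3, 5] + [22, 29] -> [3, 5, 22, 29]
  Merge [7] + [5] -> [5, 7]
  Merge [23] + [38] -> [23, 38]
  Merge [5, 7] + [23, 38] -> [5, 7, 23, 38]
  Merge [3, 5, 22, 29] + [5, 7, 23, 38] -> [3, 5, 5, 7, 22, 23, 29, 38]


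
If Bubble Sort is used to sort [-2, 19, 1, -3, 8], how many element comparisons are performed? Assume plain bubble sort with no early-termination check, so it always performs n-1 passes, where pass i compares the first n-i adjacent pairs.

Pass 1: compare adjacent pairs (0,1)..(3,4) = 4 comparison(s), 3 swap(s) -> [-2, 1, -3, 8, 19]
Pass 2: compare adjacent pairs (0,1)..(2,3) = 3 comparison(s), 1 swap(s) -> [-2, -3, 1, 8, 19]
Pass 3: compare adjacent pairs (0,1)..(1,2) = 2 comparison(s), 1 swap(s) -> [-3, -2, 1, 8, 19]
Pass 4: compare adjacent pairs (0,1)..(0,1) = 1 comparison(s), 0 swap(s) -> [-3, -2, 1, 8, 19]
Total comparisons: 4 + 3 + 2 + 1 = 10


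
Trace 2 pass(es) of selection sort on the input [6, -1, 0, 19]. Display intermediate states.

Pass 1: Select minimum -1 at index 1, swap -> [-1, 6, 0, 19]
Pass 2: Select minimum 0 at index 2, swap -> [-1, 0, 6, 19]


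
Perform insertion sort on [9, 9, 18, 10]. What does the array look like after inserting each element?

First element 9 is already 'sorted'
Insert 9: shifted 0 elements -> [9, 9, 18, 10]
Insert 18: shifted 0 elements -> [9, 9, 18, 10]
Insert 10: shifted 1 elements -> [9, 9, 10, 18]


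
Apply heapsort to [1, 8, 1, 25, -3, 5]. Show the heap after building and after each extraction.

Build heap: [25, 8, 5, 1, -3, 1]
Extract 25: [8, 1, 5, 1, -3, 25]
Extract 8: [5, 1, -3, 1, 8, 25]
Extract 5: [1, 1, -3, 5, 8, 25]
Extract 1: [1, -3, 1, 5, 8, 25]
Extract 1: [-3, 1, 1, 5, 8, 25]


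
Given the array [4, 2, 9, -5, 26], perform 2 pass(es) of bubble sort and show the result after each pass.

After pass 1: [2, 4, -5, 9, 26] (2 swaps)
After pass 2: [2, -5, 4, 9, 26] (1 swaps)
Total swaps: 3


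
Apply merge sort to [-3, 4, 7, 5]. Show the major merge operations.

Divide and conquer:
  Merge [-3] + [4] -> [-3, 4]
  Merge [7] + [5] -> [5, 7]
  Merge [-3, 4] + [5, 7] -> [-3, 4, 5, 7]


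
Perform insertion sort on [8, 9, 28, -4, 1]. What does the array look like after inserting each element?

First element 8 is already 'sorted'
Insert 9: shifted 0 elements -> [8, 9, 28, -4, 1]
Insert 28: shifted 0 elements -> [8, 9, 28, -4, 1]
Insert -4: shifted 3 elements -> [-4, 8, 9, 28, 1]
Insert 1: shifted 3 elements -> [-4, 1, 8, 9, 28]


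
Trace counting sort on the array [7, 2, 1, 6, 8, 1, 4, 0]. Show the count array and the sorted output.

Count array: [1, 2, 1, 0, 1, 0, 1, 1, 1]
(count[i] = number of elements equal to i)
Cumulative count: [1, 3, 4, 4, 5, 5, 6, 7, 8]
Sorted: [0, 1, 1, 2, 4, 6, 7, 8]


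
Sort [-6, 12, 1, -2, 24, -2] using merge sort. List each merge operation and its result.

Divide and conquer:
  Merge [12] + [1] -> [1, 12]
  Merge [-6] + [1, 12] -> [-6, 1, 12]
  Merge [24] + [-2] -> [-2, 24]
  Merge [-2] + [-2, 24] -> [-2, -2, 24]
  Merge [-6, 1, 12] + [-2, -2, 24] -> [-6, -2, -2, 1, 12, 24]


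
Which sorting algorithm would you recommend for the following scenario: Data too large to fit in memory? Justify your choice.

Best choice: External merge sort
Reason: Minimizes disk I/O by sequential reads/writes


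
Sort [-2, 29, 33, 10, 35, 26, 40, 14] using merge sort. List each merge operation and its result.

Divide and conquer:
  Merge [-2] + [29] -> [-2, 29]
  Merge [33] + [10] -> [10, 33]
  Merge [-2, 29] + [10, 33] -> [-2, 10, 29, 33]
  Merge [35] + [26] -> [26, 35]
  Merge [40] + [14] -> [14, 40]
  Merge [26, 35] + [14, 40] -> [14, 26, 35, 40]
  Merge [-2, 10, 29, 33] + [14, 26, 35, 40] -> [-2, 10, 14, 26, 29, 33, 35, 40]


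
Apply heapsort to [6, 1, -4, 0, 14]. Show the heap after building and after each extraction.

Build heap: [14, 6, -4, 0, 1]
Extract 14: [6, 1, -4, 0, 14]
Extract 6: [1, 0, -4, 6, 14]
Extract 1: [0, -4, 1, 6, 14]
Extract 0: [-4, 0, 1, 6, 14]


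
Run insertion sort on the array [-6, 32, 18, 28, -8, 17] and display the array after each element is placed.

First element -6 is already 'sorted'
Insert 32: shifted 0 elements -> [-6, 32, 18, 28, -8, 17]
Insert 18: shifted 1 elements -> [-6, 18, 32, 28, -8, 17]
Insert 28: shifted 1 elements -> [-6, 18, 28, 32, -8, 17]
Insert -8: shifted 4 elements -> [-8, -6, 18, 28, 32, 17]
Insert 17: shifted 3 elements -> [-8, -6, 17, 18, 28, 32]


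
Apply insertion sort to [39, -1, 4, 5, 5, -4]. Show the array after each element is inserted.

First element 39 is already 'sorted'
Insert -1: shifted 1 elements -> [-1, 39, 4, 5, 5, -4]
Insert 4: shifted 1 elements -> [-1, 4, 39, 5, 5, -4]
Insert 5: shifted 1 elements -> [-1, 4, 5, 39, 5, -4]
Insert 5: shifted 1 elements -> [-1, 4, 5, 5, 39, -4]
Insert -4: shifted 5 elements -> [-4, -1, 4, 5, 5, 39]


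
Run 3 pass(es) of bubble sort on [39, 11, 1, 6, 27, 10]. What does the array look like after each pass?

After pass 1: [11, 1, 6, 27, 10, 39] (5 swaps)
After pass 2: [1, 6, 11, 10, 27, 39] (3 swaps)
After pass 3: [1, 6, 10, 11, 27, 39] (1 swaps)
Total swaps: 9


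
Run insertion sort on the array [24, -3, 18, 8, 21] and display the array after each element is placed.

First element 24 is already 'sorted'
Insert -3: shifted 1 elements -> [-3, 24, 18, 8, 21]
Insert 18: shifted 1 elements -> [-3, 18, 24, 8, 21]
Insert 8: shifted 2 elements -> [-3, 8, 18, 24, 21]
Insert 21: shifted 1 elements -> [-3, 8, 18, 21, 24]


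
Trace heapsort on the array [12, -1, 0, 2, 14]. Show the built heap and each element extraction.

Build heap: [14, 12, 0, 2, -1]
Extract 14: [12, 2, 0, -1, 14]
Extract 12: [2, -1, 0, 12, 14]
Extract 2: [0, -1, 2, 12, 14]
Extract 0: [-1, 0, 2, 12, 14]


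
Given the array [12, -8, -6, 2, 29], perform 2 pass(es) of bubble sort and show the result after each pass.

After pass 1: [-8, -6, 2, 12, 29] (3 swaps)
After pass 2: [-8, -6, 2, 12, 29] (0 swaps)
Total swaps: 3


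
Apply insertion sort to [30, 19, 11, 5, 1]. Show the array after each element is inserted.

First element 30 is already 'sorted'
Insert 19: shifted 1 elements -> [19, 30, 11, 5, 1]
Insert 11: shifted 2 elements -> [11, 19, 30, 5, 1]
Insert 5: shifted 3 elements -> [5, 11, 19, 30, 1]
Insert 1: shifted 4 elements -> [1, 5, 11, 19, 30]


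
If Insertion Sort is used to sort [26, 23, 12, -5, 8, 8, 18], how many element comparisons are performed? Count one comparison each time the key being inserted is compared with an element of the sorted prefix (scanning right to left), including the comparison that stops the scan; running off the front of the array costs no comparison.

Insert 23: 26 > 23 (shift), reached front = 1 comparison(s) -> [23, 26, 12, -5, 8, 8, 18]
Insert 12: 26 > 12 (shift), 23 > 12 (shift), reached front = 2 comparison(s) -> [12, 23, 26, -5, 8, 8, 18]
Insert -5: 26 > -5 (shift), 23 > -5 (shift), 12 > -5 (shift), reached front = 3 comparison(s) -> [-5, 12, 23, 26, 8, 8, 18]
Insert 8: 26 > 8 (shift), 23 > 8 (shift), 12 > 8 (shift), -5 <= 8 (stop) = 4 comparison(s) -> [-5, 8, 12, 23, 26, 8, 18]
Insert 8: 26 > 8 (shift), 23 > 8 (shift), 12 > 8 (shift), 8 <= 8 (stop) = 4 comparison(s) -> [-5, 8, 8, 12, 23, 26, 18]
Insert 18: 26 > 18 (shift), 23 > 18 (shift), 12 <= 18 (stop) = 3 comparison(s) -> [-5, 8, 8, 12, 18, 23, 26]
Total comparisons: 1 + 2 + 3 + 4 + 4 + 3 = 17


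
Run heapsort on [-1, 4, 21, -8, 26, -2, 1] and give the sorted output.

Build heap: [26, 4, 21, -8, -1, -2, 1]
Extract 26: [21, 4, 1, -8, -1, -2, 26]
Extract 21: [4, -1, 1, -8, -2, 21, 26]
Extract 4: [1, -1, -2, -8, 4, 21, 26]
Extract 1: [-1, -8, -2, 1, 4, 21, 26]
Extract -1: [-2, -8, -1, 1, 4, 21, 26]
Extract -2: [-8, -2, -1, 1, 4, 21, 26]


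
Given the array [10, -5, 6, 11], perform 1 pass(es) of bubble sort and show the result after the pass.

After pass 1: [-5, 6, 10, 11] (2 swaps)
Total swaps: 2


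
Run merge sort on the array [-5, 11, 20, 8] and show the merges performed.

Divide and conquer:
  Merge [-5] + [11] -> [-5, 11]
  Merge [20] + [8] -> [8, 20]
  Merge [-5, 11] + [8, 20] -> [-5, 8, 11, 20]


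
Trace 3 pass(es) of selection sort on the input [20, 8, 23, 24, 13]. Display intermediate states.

Pass 1: Select minimum 8 at index 1, swap -> [8, 20, 23, 24, 13]
Pass 2: Select minimum 13 at index 4, swap -> [8, 13, 23, 24, 20]
Pass 3: Select minimum 20 at index 4, swap -> [8, 13, 20, 24, 23]


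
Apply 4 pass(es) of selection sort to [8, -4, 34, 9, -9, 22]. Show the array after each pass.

Pass 1: Select minimum -9 at index 4, swap -> [-9, -4, 34, 9, 8, 22]
Pass 2: Select minimum -4 at index 1, swap -> [-9, -4, 34, 9, 8, 22]
Pass 3: Select minimum 8 at index 4, swap -> [-9, -4, 8, 9, 34, 22]
Pass 4: Select minimum 9 at index 3, swap -> [-9, -4, 8, 9, 34, 22]


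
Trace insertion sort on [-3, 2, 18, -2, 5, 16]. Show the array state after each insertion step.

First element -3 is already 'sorted'
Insert 2: shifted 0 elements -> [-3, 2, 18, -2, 5, 16]
Insert 18: shifted 0 elements -> [-3, 2, 18, -2, 5, 16]
Insert -2: shifted 2 elements -> [-3, -2, 2, 18, 5, 16]
Insert 5: shifted 1 elements -> [-3, -2, 2, 5, 18, 16]
Insert 16: shifted 1 elements -> [-3, -2, 2, 5, 16, 18]


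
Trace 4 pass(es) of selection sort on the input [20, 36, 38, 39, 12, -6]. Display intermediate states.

Pass 1: Select minimum -6 at index 5, swap -> [-6, 36, 38, 39, 12, 20]
Pass 2: Select minimum 12 at index 4, swap -> [-6, 12, 38, 39, 36, 20]
Pass 3: Select minimum 20 at index 5, swap -> [-6, 12, 20, 39, 36, 38]
Pass 4: Select minimum 36 at index 4, swap -> [-6, 12, 20, 36, 39, 38]


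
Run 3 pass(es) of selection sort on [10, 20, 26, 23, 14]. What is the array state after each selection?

Pass 1: Select minimum 10 at index 0, swap -> [10, 20, 26, 23, 14]
Pass 2: Select minimum 14 at index 4, swap -> [10, 14, 26, 23, 20]
Pass 3: Select minimum 20 at index 4, swap -> [10, 14, 20, 23, 26]


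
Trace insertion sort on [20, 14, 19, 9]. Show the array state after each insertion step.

First element 20 is already 'sorted'
Insert 14: shifted 1 elements -> [14, 20, 19, 9]
Insert 19: shifted 1 elements -> [14, 19, 20, 9]
Insert 9: shifted 3 elements -> [9, 14, 19, 20]


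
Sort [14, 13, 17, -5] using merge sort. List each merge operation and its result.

Divide and conquer:
  Merge [14] + [13] -> [13, 14]
  Merge [17] + [-5] -> [-5, 17]
  Merge [13, 14] + [-5, 17] -> [-5, 13, 14, 17]


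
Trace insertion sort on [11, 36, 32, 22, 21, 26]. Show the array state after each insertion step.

First element 11 is already 'sorted'
Insert 36: shifted 0 elements -> [11, 36, 32, 22, 21, 26]
Insert 32: shifted 1 elements -> [11, 32, 36, 22, 21, 26]
Insert 22: shifted 2 elements -> [11, 22, 32, 36, 21, 26]
Insert 21: shifted 3 elements -> [11, 21, 22, 32, 36, 26]
Insert 26: shifted 2 elements -> [11, 21, 22, 26, 32, 36]


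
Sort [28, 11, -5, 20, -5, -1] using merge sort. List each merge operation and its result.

Divide and conquer:
  Merge [11] + [-5] -> [-5, 11]
  Merge [28] + [-5, 11] -> [-5, 11, 28]
  Merge [-5] + [-1] -> [-5, -1]
  Merge [20] + [-5, -1] -> [-5, -1, 20]
  Merge [-5, 11, 28] + [-5, -1, 20] -> [-5, -5, -1, 11, 20, 28]


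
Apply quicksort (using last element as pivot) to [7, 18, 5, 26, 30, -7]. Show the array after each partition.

Partition 1: pivot=-7 at index 0 -> [-7, 18, 5, 26, 30, 7]
Partition 2: pivot=7 at index 2 -> [-7, 5, 7, 26, 30, 18]
Partition 3: pivot=18 at index 3 -> [-7, 5, 7, 18, 30, 26]
Partition 4: pivot=26 at index 4 -> [-7, 5, 7, 18, 26, 30]


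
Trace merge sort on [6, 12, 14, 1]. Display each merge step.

Divide and conquer:
  Merge [6] + [12] -> [6, 12]
  Merge [14] + [1] -> [1, 14]
  Merge [6, 12] + [1, 14] -> [1, 6, 12, 14]


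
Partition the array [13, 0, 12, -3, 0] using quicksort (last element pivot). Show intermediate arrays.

Partition 1: pivot=0 at index 2 -> [0, -3, 0, 13, 12]
Partition 2: pivot=-3 at index 0 -> [-3, 0, 0, 13, 12]
Partition 3: pivot=12 at index 3 -> [-3, 0, 0, 12, 13]


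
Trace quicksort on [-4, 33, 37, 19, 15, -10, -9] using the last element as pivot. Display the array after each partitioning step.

Partition 1: pivot=-9 at index 1 -> [-10, -9, 37, 19, 15, -4, 33]
Partition 2: pivot=33 at index 5 -> [-10, -9, 19, 15, -4, 33, 37]
Partition 3: pivot=-4 at index 2 -> [-10, -9, -4, 15, 19, 33, 37]
Partition 4: pivot=19 at index 4 -> [-10, -9, -4, 15, 19, 33, 37]


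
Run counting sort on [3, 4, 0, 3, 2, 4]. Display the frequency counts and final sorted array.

Count array: [1, 0, 1, 2, 2]
(count[i] = number of elements equal to i)
Cumulative count: [1, 1, 2, 4, 6]
Sorted: [0, 2, 3, 3, 4, 4]


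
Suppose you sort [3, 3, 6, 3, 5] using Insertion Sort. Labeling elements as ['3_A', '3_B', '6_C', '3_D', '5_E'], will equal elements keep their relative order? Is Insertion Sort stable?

Trace Insertion Sort on the labeled array (the key is the number; the letter only tracks identity):
  Insert 3_B at index 1: [3_A, 3_B, 6_C, 3_D, 5_E]
  Insert 6_C at index 2: [3_A, 3_B, 6_C, 3_D, 5_E]
  Insert 3_D at index 2: [3_A, 3_B, 3_D, 6_C, 5_E]
  Insert 5_E at index 3: [3_A, 3_B, 3_D, 5_E, 6_C]
Final order: [3_A, 3_B, 3_D, 5_E, 6_C]
Equal keys:
  value 3: originally 3_A, 3_B, 3_D; after sorting 3_A, 3_B, 3_D -> order preserved
All equal keys kept their original relative order. Insertion Sort is stable: elements are shifted only while they are strictly greater than the key, so a key is inserted after any equal elements already placed.
Answer: Stable


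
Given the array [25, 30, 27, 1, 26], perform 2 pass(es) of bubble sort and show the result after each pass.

After pass 1: [25, 27, 1, 26, 30] (3 swaps)
After pass 2: [25, 1, 26, 27, 30] (2 swaps)
Total swaps: 5


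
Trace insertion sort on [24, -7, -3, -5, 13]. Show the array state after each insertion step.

First element 24 is already 'sorted'
Insert -7: shifted 1 elements -> [-7, 24, -3, -5, 13]
Insert -3: shifted 1 elements -> [-7, -3, 24, -5, 13]
Insert -5: shifted 2 elements -> [-7, -5, -3, 24, 13]
Insert 13: shifted 1 elements -> [-7, -5, -3, 13, 24]


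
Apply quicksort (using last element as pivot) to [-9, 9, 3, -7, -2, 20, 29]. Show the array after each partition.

Partition 1: pivot=29 at index 6 -> [-9, 9, 3, -7, -2, 20, 29]
Partition 2: pivot=20 at index 5 -> [-9, 9, 3, -7, -2, 20, 29]
Partition 3: pivot=-2 at index 2 -> [-9, -7, -2, 9, 3, 20, 29]
Partition 4: pivot=-7 at index 1 -> [-9, -7, -2, 9, 3, 20, 29]
Partition 5: pivot=3 at index 3 -> [-9, -7, -2, 3, 9, 20, 29]


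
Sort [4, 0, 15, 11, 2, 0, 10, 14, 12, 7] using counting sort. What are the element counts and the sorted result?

Count array: [2, 0, 1, 0, 1, 0, 0, 1, 0, 0, 1, 1, 1, 0, 1, 1]
(count[i] = number of elements equal to i)
Cumulative count: [2, 2, 3, 3, 4, 4, 4, 5, 5, 5, 6, 7, 8, 8, 9, 10]
Sorted: [0, 0, 2, 4, 7, 10, 11, 12, 14, 15]


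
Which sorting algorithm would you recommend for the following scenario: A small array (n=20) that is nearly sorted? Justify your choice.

Best choice: Insertion sort
Reason: Insertion sort is O(n) for nearly sorted arrays and has low overhead


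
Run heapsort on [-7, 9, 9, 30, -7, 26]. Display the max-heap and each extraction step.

Build heap: [30, 9, 26, -7, -7, 9]
Extract 30: [26, 9, 9, -7, -7, 30]
Extract 26: [9, -7, 9, -7, 26, 30]
Extract 9: [9, -7, -7, 9, 26, 30]
Extract 9: [-7, -7, 9, 9, 26, 30]
Extract -7: [-7, -7, 9, 9, 26, 30]


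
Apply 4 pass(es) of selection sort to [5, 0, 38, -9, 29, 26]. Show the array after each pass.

Pass 1: Select minimum -9 at index 3, swap -> [-9, 0, 38, 5, 29, 26]
Pass 2: Select minimum 0 at index 1, swap -> [-9, 0, 38, 5, 29, 26]
Pass 3: Select minimum 5 at index 3, swap -> [-9, 0, 5, 38, 29, 26]
Pass 4: Select minimum 26 at index 5, swap -> [-9, 0, 5, 26, 29, 38]


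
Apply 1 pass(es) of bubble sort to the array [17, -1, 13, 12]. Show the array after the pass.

After pass 1: [-1, 13, 12, 17] (3 swaps)
Total swaps: 3


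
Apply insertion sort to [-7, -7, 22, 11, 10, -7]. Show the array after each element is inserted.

First element -7 is already 'sorted'
Insert -7: shifted 0 elements -> [-7, -7, 22, 11, 10, -7]
Insert 22: shifted 0 elements -> [-7, -7, 22, 11, 10, -7]
Insert 11: shifted 1 elements -> [-7, -7, 11, 22, 10, -7]
Insert 10: shifted 2 elements -> [-7, -7, 10, 11, 22, -7]
Insert -7: shifted 3 elements -> [-7, -7, -7, 10, 11, 22]


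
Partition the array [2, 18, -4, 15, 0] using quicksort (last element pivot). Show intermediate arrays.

Partition 1: pivot=0 at index 1 -> [-4, 0, 2, 15, 18]
Partition 2: pivot=18 at index 4 -> [-4, 0, 2, 15, 18]
Partition 3: pivot=15 at index 3 -> [-4, 0, 2, 15, 18]


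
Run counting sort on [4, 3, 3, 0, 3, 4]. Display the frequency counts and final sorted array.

Count array: [1, 0, 0, 3, 2]
(count[i] = number of elements equal to i)
Cumulative count: [1, 1, 1, 4, 6]
Sorted: [0, 3, 3, 3, 4, 4]


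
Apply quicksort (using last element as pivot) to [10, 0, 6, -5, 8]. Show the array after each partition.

Partition 1: pivot=8 at index 3 -> [0, 6, -5, 8, 10]
Partition 2: pivot=-5 at index 0 -> [-5, 6, 0, 8, 10]
Partition 3: pivot=0 at index 1 -> [-5, 0, 6, 8, 10]


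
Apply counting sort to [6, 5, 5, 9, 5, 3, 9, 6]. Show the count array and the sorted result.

Count array: [0, 0, 0, 1, 0, 3, 2, 0, 0, 2]
(count[i] = number of elements equal to i)
Cumulative count: [0, 0, 0, 1, 1, 4, 6, 6, 6, 8]
Sorted: [3, 5, 5, 5, 6, 6, 9, 9]


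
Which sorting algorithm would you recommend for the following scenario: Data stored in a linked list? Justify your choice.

Best choice: Merge sort
Reason: Merge sort doesn't require random access; can be done in O(1) extra space for linked lists


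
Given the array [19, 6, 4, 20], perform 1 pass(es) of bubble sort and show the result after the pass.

After pass 1: [6, 4, 19, 20] (2 swaps)
Total swaps: 2


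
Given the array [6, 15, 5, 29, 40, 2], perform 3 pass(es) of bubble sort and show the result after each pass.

After pass 1: [6, 5, 15, 29, 2, 40] (2 swaps)
After pass 2: [5, 6, 15, 2, 29, 40] (2 swaps)
After pass 3: [5, 6, 2, 15, 29, 40] (1 swaps)
Total swaps: 5


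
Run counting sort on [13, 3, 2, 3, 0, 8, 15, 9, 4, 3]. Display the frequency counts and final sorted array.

Count array: [1, 0, 1, 3, 1, 0, 0, 0, 1, 1, 0, 0, 0, 1, 0, 1]
(count[i] = number of elements equal to i)
Cumulative count: [1, 1, 2, 5, 6, 6, 6, 6, 7, 8, 8, 8, 8, 9, 9, 10]
Sorted: [0, 2, 3, 3, 3, 4, 8, 9, 13, 15]


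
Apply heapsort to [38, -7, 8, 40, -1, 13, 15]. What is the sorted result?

Build heap: [40, 38, 15, -7, -1, 13, 8]
Extract 40: [38, 8, 15, -7, -1, 13, 40]
Extract 38: [15, 8, 13, -7, -1, 38, 40]
Extract 15: [13, 8, -1, -7, 15, 38, 40]
Extract 13: [8, -7, -1, 13, 15, 38, 40]
Extract 8: [-1, -7, 8, 13, 15, 38, 40]
Extract -1: [-7, -1, 8, 13, 15, 38, 40]


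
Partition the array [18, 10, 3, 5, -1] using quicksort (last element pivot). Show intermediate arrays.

Partition 1: pivot=-1 at index 0 -> [-1, 10, 3, 5, 18]
Partition 2: pivot=18 at index 4 -> [-1, 10, 3, 5, 18]
Partition 3: pivot=5 at index 2 -> [-1, 3, 5, 10, 18]


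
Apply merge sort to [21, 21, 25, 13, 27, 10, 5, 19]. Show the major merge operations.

Divide and conquer:
  Merge [21] + [21] -> [21, 21]
  Merge [25] + [13] -> [13, 25]
  Merge [21, 21] + [13, 25] -> [13, 21, 21, 25]
  Merge [27] + [10] -> [10, 27]
  Merge [5] + [19] -> [5, 19]
  Merge [10, 27] + [5, 19] -> [5, 10, 19, 27]
  Merge [13, 21, 21, 25] + [5, 10, 19, 27] -> [5, 10, 13, 19, 21, 21, 25, 27]


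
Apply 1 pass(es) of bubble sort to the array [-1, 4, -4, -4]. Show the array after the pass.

After pass 1: [-1, -4, -4, 4] (2 swaps)
Total swaps: 2


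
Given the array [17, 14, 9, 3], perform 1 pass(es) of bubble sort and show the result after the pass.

After pass 1: [14, 9, 3, 17] (3 swaps)
Total swaps: 3


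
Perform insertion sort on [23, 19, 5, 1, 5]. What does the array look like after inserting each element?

First element 23 is already 'sorted'
Insert 19: shifted 1 elements -> [19, 23, 5, 1, 5]
Insert 5: shifted 2 elements -> [5, 19, 23, 1, 5]
Insert 1: shifted 3 elements -> [1, 5, 19, 23, 5]
Insert 5: shifted 2 elements -> [1, 5, 5, 19, 23]


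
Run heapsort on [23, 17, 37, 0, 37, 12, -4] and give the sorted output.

Build heap: [37, 23, 37, 0, 17, 12, -4]
Extract 37: [37, 23, 12, 0, 17, -4, 37]
Extract 37: [23, 17, 12, 0, -4, 37, 37]
Extract 23: [17, 0, 12, -4, 23, 37, 37]
Extract 17: [12, 0, -4, 17, 23, 37, 37]
Extract 12: [0, -4, 12, 17, 23, 37, 37]
Extract 0: [-4, 0, 12, 17, 23, 37, 37]


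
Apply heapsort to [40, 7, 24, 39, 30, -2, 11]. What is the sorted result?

Build heap: [40, 39, 24, 7, 30, -2, 11]
Extract 40: [39, 30, 24, 7, 11, -2, 40]
Extract 39: [30, 11, 24, 7, -2, 39, 40]
Extract 30: [24, 11, -2, 7, 30, 39, 40]
Extract 24: [11, 7, -2, 24, 30, 39, 40]
Extract 11: [7, -2, 11, 24, 30, 39, 40]
Extract 7: [-2, 7, 11, 24, 30, 39, 40]


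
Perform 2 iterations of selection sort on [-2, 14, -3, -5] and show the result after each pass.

Pass 1: Select minimum -5 at index 3, swap -> [-5, 14, -3, -2]
Pass 2: Select minimum -3 at index 2, swap -> [-5, -3, 14, -2]


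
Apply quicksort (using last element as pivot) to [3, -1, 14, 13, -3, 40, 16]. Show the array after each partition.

Partition 1: pivot=16 at index 5 -> [3, -1, 14, 13, -3, 16, 40]
Partition 2: pivot=-3 at index 0 -> [-3, -1, 14, 13, 3, 16, 40]
Partition 3: pivot=3 at index 2 -> [-3, -1, 3, 13, 14, 16, 40]
Partition 4: pivot=14 at index 4 -> [-3, -1, 3, 13, 14, 16, 40]


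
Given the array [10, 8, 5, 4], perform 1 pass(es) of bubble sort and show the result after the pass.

After pass 1: [8, 5, 4, 10] (3 swaps)
Total swaps: 3


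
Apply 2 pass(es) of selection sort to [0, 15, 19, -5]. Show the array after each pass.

Pass 1: Select minimum -5 at index 3, swap -> [-5, 15, 19, 0]
Pass 2: Select minimum 0 at index 3, swap -> [-5, 0, 19, 15]


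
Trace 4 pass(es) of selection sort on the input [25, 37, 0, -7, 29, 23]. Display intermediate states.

Pass 1: Select minimum -7 at index 3, swap -> [-7, 37, 0, 25, 29, 23]
Pass 2: Select minimum 0 at index 2, swap -> [-7, 0, 37, 25, 29, 23]
Pass 3: Select minimum 23 at index 5, swap -> [-7, 0, 23, 25, 29, 37]
Pass 4: Select minimum 25 at index 3, swap -> [-7, 0, 23, 25, 29, 37]


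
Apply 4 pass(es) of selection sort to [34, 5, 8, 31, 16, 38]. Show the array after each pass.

Pass 1: Select minimum 5 at index 1, swap -> [5, 34, 8, 31, 16, 38]
Pass 2: Select minimum 8 at index 2, swap -> [5, 8, 34, 31, 16, 38]
Pass 3: Select minimum 16 at index 4, swap -> [5, 8, 16, 31, 34, 38]
Pass 4: Select minimum 31 at index 3, swap -> [5, 8, 16, 31, 34, 38]


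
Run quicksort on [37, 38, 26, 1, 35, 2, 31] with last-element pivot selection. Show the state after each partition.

Partition 1: pivot=31 at index 3 -> [26, 1, 2, 31, 35, 37, 38]
Partition 2: pivot=2 at index 1 -> [1, 2, 26, 31, 35, 37, 38]
Partition 3: pivot=38 at index 6 -> [1, 2, 26, 31, 35, 37, 38]
Partition 4: pivot=37 at index 5 -> [1, 2, 26, 31, 35, 37, 38]


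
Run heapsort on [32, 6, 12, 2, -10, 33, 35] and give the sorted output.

Build heap: [35, 6, 33, 2, -10, 32, 12]
Extract 35: [33, 6, 32, 2, -10, 12, 35]
Extract 33: [32, 6, 12, 2, -10, 33, 35]
Extract 32: [12, 6, -10, 2, 32, 33, 35]
Extract 12: [6, 2, -10, 12, 32, 33, 35]
Extract 6: [2, -10, 6, 12, 32, 33, 35]
Extract 2: [-10, 2, 6, 12, 32, 33, 35]


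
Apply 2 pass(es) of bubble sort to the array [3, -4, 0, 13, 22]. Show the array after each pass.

After pass 1: [-4, 0, 3, 13, 22] (2 swaps)
After pass 2: [-4, 0, 3, 13, 22] (0 swaps)
Total swaps: 2


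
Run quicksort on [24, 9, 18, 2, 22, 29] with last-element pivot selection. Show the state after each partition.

Partition 1: pivot=29 at index 5 -> [24, 9, 18, 2, 22, 29]
Partition 2: pivot=22 at index 3 -> [9, 18, 2, 22, 24, 29]
Partition 3: pivot=2 at index 0 -> [2, 18, 9, 22, 24, 29]
Partition 4: pivot=9 at index 1 -> [2, 9, 18, 22, 24, 29]


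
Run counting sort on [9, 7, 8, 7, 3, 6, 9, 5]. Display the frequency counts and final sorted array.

Count array: [0, 0, 0, 1, 0, 1, 1, 2, 1, 2]
(count[i] = number of elements equal to i)
Cumulative count: [0, 0, 0, 1, 1, 2, 3, 5, 6, 8]
Sorted: [3, 5, 6, 7, 7, 8, 9, 9]


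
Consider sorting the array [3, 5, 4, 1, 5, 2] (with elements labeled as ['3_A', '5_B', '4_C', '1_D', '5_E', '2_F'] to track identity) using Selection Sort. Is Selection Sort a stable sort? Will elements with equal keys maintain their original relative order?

Trace Selection Sort on the labeled array (the key is the number; the letter only tracks identity):
  Pass 1: minimum of unsorted part is 1_D at index 3; swap it with 3_A at index 0 -> [1_D, 5_B, 4_C, 3_A, 5_E, 2_F]
  Pass 2: minimum of unsorted part is 2_F at index 5; swap it with 5_B at index 1 -> [1_D, 2_F, 4_C, 3_A, 5_E, 5_B]
  Pass 3: minimum of unsorted part is 3_A at index 3; swap it with 4_C at index 2 -> [1_D, 2_F, 3_A, 4_C, 5_E, 5_B]
  Pass 4: minimum 4_C is already at index 3; no swap -> [1_D, 2_F, 3_A, 4_C, 5_E, 5_B]
  Pass 5: minimum 5_E is already at index 4; no swap -> [1_D, 2_F, 3_A, 4_C, 5_E, 5_B]
Final order: [1_D, 2_F, 3_A, 4_C, 5_E, 5_B]
Equal keys:
  value 5: originally 5_B, 5_E; after sorting 5_E, 5_B -> order changed
Equal keys were reordered, so Selection Sort is not stable: the long-range swap that moves the minimum into place can carry an element past an equal key. (One such input is enough; an unstable sort may happen to preserve order on other inputs, but it gives no guarantee.)
Answer: Not stable


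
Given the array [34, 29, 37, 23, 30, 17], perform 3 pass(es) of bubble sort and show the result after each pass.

After pass 1: [29, 34, 23, 30, 17, 37] (4 swaps)
After pass 2: [29, 23, 30, 17, 34, 37] (3 swaps)
After pass 3: [23, 29, 17, 30, 34, 37] (2 swaps)
Total swaps: 9


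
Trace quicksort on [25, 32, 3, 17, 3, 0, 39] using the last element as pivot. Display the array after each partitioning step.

Partition 1: pivot=39 at index 6 -> [25, 32, 3, 17, 3, 0, 39]
Partition 2: pivot=0 at index 0 -> [0, 32, 3, 17, 3, 25, 39]
Partition 3: pivot=25 at index 4 -> [0, 3, 17, 3, 25, 32, 39]
Partition 4: pivot=3 at index 2 -> [0, 3, 3, 17, 25, 32, 39]


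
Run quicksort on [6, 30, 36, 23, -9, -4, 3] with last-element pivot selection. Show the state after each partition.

Partition 1: pivot=3 at index 2 -> [-9, -4, 3, 23, 6, 30, 36]
Partition 2: pivot=-4 at index 1 -> [-9, -4, 3, 23, 6, 30, 36]
Partition 3: pivot=36 at index 6 -> [-9, -4, 3, 23, 6, 30, 36]
Partition 4: pivot=30 at index 5 -> [-9, -4, 3, 23, 6, 30, 36]
Partition 5: pivot=6 at index 3 -> [-9, -4, 3, 6, 23, 30, 36]


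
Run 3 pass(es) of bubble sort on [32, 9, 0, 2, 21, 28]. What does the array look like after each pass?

After pass 1: [9, 0, 2, 21, 28, 32] (5 swaps)
After pass 2: [0, 2, 9, 21, 28, 32] (2 swaps)
After pass 3: [0, 2, 9, 21, 28, 32] (0 swaps)
Total swaps: 7


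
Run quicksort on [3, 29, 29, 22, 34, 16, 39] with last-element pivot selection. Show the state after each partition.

Partition 1: pivot=39 at index 6 -> [3, 29, 29, 22, 34, 16, 39]
Partition 2: pivot=16 at index 1 -> [3, 16, 29, 22, 34, 29, 39]
Partition 3: pivot=29 at index 4 -> [3, 16, 29, 22, 29, 34, 39]
Partition 4: pivot=22 at index 2 -> [3, 16, 22, 29, 29, 34, 39]


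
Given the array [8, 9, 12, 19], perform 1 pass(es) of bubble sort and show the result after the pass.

After pass 1: [8, 9, 12, 19] (0 swaps)
Total swaps: 0


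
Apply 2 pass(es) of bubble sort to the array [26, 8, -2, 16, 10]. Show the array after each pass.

After pass 1: [8, -2, 16, 10, 26] (4 swaps)
After pass 2: [-2, 8, 10, 16, 26] (2 swaps)
Total swaps: 6


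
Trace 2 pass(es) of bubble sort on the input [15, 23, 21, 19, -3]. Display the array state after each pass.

After pass 1: [15, 21, 19, -3, 23] (3 swaps)
After pass 2: [15, 19, -3, 21, 23] (2 swaps)
Total swaps: 5


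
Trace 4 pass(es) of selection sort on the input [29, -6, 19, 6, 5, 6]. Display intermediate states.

Pass 1: Select minimum -6 at index 1, swap -> [-6, 29, 19, 6, 5, 6]
Pass 2: Select minimum 5 at index 4, swap -> [-6, 5, 19, 6, 29, 6]
Pass 3: Select minimum 6 at index 3, swap -> [-6, 5, 6, 19, 29, 6]
Pass 4: Select minimum 6 at index 5, swap -> [-6, 5, 6, 6, 29, 19]


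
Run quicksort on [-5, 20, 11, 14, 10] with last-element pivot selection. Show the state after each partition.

Partition 1: pivot=10 at index 1 -> [-5, 10, 11, 14, 20]
Partition 2: pivot=20 at index 4 -> [-5, 10, 11, 14, 20]
Partition 3: pivot=14 at index 3 -> [-5, 10, 11, 14, 20]


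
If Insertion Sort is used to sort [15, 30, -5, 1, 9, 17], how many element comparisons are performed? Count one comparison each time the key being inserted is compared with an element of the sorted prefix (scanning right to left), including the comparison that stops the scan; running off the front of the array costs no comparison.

Insert 30: 15 <= 30 (stop) = 1 comparison(s) -> [15, 30, -5, 1, 9, 17]
Insert -5: 30 > -5 (shift), 15 > -5 (shift), reached front = 2 comparison(s) -> [-5, 15, 30, 1, 9, 17]
Insert 1: 30 > 1 (shift), 15 > 1 (shift), -5 <= 1 (stop) = 3 comparison(s) -> [-5, 1, 15, 30, 9, 17]
Insert 9: 30 > 9 (shift), 15 > 9 (shift), 1 <= 9 (stop) = 3 comparison(s) -> [-5, 1, 9, 15, 30, 17]
Insert 17: 30 > 17 (shift), 15 <= 17 (stop) = 2 comparison(s) -> [-5, 1, 9, 15, 17, 30]
Total comparisons: 1 + 2 + 3 + 3 + 2 = 11


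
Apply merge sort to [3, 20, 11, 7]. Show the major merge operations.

Divide and conquer:
  Merge [3] + [20] -> [3, 20]
  Merge [11] + [7] -> [7, 11]
  Merge [3, 20] + [7, 11] -> [3, 7, 11, 20]


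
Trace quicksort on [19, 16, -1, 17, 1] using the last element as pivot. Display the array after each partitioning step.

Partition 1: pivot=1 at index 1 -> [-1, 1, 19, 17, 16]
Partition 2: pivot=16 at index 2 -> [-1, 1, 16, 17, 19]
Partition 3: pivot=19 at index 4 -> [-1, 1, 16, 17, 19]


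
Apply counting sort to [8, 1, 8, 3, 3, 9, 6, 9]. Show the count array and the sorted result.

Count array: [0, 1, 0, 2, 0, 0, 1, 0, 2, 2]
(count[i] = number of elements equal to i)
Cumulative count: [0, 1, 1, 3, 3, 3, 4, 4, 6, 8]
Sorted: [1, 3, 3, 6, 8, 8, 9, 9]


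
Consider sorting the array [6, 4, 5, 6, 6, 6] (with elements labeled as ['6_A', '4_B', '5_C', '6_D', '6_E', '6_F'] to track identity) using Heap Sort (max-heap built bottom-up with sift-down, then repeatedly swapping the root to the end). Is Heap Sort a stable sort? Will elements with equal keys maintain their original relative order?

Trace Heap Sort on the labeled array (the key is the number; the letter only tracks identity):
  Build max-heap: [6_A, 6_D, 6_F, 4_B, 6_E, 5_C]
  Swap root 6_A to index 5, re-heapify first 5 -> [6_D, 6_E, 6_F, 4_B, 5_C, 6_A]
  Swap root 6_D to index 4, re-heapify first 4 -> [6_E, 5_C, 6_F, 4_B, 6_D, 6_A]
  Swap root 6_E to index 3, re-heapify first 3 -> [6_F, 5_C, 4_B, 6_E, 6_D, 6_A]
  Swap root 6_F to index 2, re-heapify first 2 -> [5_C, 4_B, 6_F, 6_E, 6_D, 6_A]
  Swap root 5_C to index 1, re-heapify first 1 -> [4_B, 5_C, 6_F, 6_E, 6_D, 6_A]
Final order: [4_B, 5_C, 6_F, 6_E, 6_D, 6_A]
Equal keys:
  value 6: originally 6_A, 6_D, 6_E, 6_F; after sorting 6_F, 6_E, 6_D, 6_A -> order changed
Equal keys were reordered, so Heap Sort is not stable: heap construction and root-to-end swaps move elements without regard to the original order of equal keys. (One such input is enough; an unstable sort may happen to preserve order on other inputs, but it gives no guarantee.)
Answer: Not stable


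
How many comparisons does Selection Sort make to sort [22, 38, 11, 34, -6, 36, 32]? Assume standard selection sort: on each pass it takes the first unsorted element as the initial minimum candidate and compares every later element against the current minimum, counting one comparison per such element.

Pass 1: scan indices 1..6 for the minimum = 6 comparison(s); min is -6, place at index 0 -> [-6, 38, 11, 34, 22, 36, 32]
Pass 2: scan indices 2..6 for the minimum = 5 comparison(s); min is 11, place at index 1 -> [-6, 11, 38, 34, 22, 36, 32]
Pass 3: scan indices 3..6 for the minimum = 4 comparison(s); min is 22, place at index 2 -> [-6, 11, 22, 34, 38, 36, 32]
Pass 4: scan indices 4..6 for the minimum = 3 comparison(s); min is 32, place at index 3 -> [-6, 11, 22, 32, 38, 36, 34]
Pass 5: scan indices 5..6 for the minimum = 2 comparison(s); min is 34, place at index 4 -> [-6, 11, 22, 32, 34, 36, 38]
Pass 6: scan indices 6..6 for the minimum = 1 comparison(s); min is 36, place at index 5 -> [-6, 11, 22, 32, 34, 36, 38]
Selection sort always scans the whole unsorted suffix, so the count is (n-1) + (n-2) + ... + 1 = n(n-1)/2 = 7*6/2 = 21 regardless of the input order.
Total comparisons: 6 + 5 + 4 + 3 + 2 + 1 = 21


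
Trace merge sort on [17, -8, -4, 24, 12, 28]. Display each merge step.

Divide and conquer:
  Merge [-8] + [-4] -> [-8, -4]
  Merge [17] + [-8, -4] -> [-8, -4, 17]
  Merge [12] + [28] -> [12, 28]
  Merge [24] + [12, 28] -> [12, 24, 28]
  Merge [-8, -4, 17] + [12, 24, 28] -> [-8, -4, 12, 17, 24, 28]


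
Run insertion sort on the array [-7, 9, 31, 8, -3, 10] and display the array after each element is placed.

First element -7 is already 'sorted'
Insert 9: shifted 0 elements -> [-7, 9, 31, 8, -3, 10]
Insert 31: shifted 0 elements -> [-7, 9, 31, 8, -3, 10]
Insert 8: shifted 2 elements -> [-7, 8, 9, 31, -3, 10]
Insert -3: shifted 3 elements -> [-7, -3, 8, 9, 31, 10]
Insert 10: shifted 1 elements -> [-7, -3, 8, 9, 10, 31]


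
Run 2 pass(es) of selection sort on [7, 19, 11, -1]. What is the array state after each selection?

Pass 1: Select minimum -1 at index 3, swap -> [-1, 19, 11, 7]
Pass 2: Select minimum 7 at index 3, swap -> [-1, 7, 11, 19]


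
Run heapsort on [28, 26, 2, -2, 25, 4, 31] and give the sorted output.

Build heap: [31, 26, 28, -2, 25, 4, 2]
Extract 31: [28, 26, 4, -2, 25, 2, 31]
Extract 28: [26, 25, 4, -2, 2, 28, 31]
Extract 26: [25, 2, 4, -2, 26, 28, 31]
Extract 25: [4, 2, -2, 25, 26, 28, 31]
Extract 4: [2, -2, 4, 25, 26, 28, 31]
Extract 2: [-2, 2, 4, 25, 26, 28, 31]


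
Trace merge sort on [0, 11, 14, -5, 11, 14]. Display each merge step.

Divide and conquer:
  Merge [11] + [14] -> [11, 14]
  Merge [0] + [11, 14] -> [0, 11, 14]
  Merge [11] + [14] -> [11, 14]
  Merge [-5] + [11, 14] -> [-5, 11, 14]
  Merge [0, 11, 14] + [-5, 11, 14] -> [-5, 0, 11, 11, 14, 14]


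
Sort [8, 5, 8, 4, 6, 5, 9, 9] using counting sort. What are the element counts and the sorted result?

Count array: [0, 0, 0, 0, 1, 2, 1, 0, 2, 2]
(count[i] = number of elements equal to i)
Cumulative count: [0, 0, 0, 0, 1, 3, 4, 4, 6, 8]
Sorted: [4, 5, 5, 6, 8, 8, 9, 9]


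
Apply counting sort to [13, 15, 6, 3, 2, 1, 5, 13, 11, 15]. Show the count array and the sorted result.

Count array: [0, 1, 1, 1, 0, 1, 1, 0, 0, 0, 0, 1, 0, 2, 0, 2]
(count[i] = number of elements equal to i)
Cumulative count: [0, 1, 2, 3, 3, 4, 5, 5, 5, 5, 5, 6, 6, 8, 8, 10]
Sorted: [1, 2, 3, 5, 6, 11, 13, 13, 15, 15]


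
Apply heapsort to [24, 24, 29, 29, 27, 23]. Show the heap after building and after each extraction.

Build heap: [29, 27, 29, 24, 24, 23]
Extract 29: [29, 27, 23, 24, 24, 29]
Extract 29: [27, 24, 23, 24, 29, 29]
Extract 27: [24, 24, 23, 27, 29, 29]
Extract 24: [24, 23, 24, 27, 29, 29]
Extract 24: [23, 24, 24, 27, 29, 29]


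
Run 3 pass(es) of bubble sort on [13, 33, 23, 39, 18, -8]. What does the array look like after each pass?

After pass 1: [13, 23, 33, 18, -8, 39] (3 swaps)
After pass 2: [13, 23, 18, -8, 33, 39] (2 swaps)
After pass 3: [13, 18, -8, 23, 33, 39] (2 swaps)
Total swaps: 7


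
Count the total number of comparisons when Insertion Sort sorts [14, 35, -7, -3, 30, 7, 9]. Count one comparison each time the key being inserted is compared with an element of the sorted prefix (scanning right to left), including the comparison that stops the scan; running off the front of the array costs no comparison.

Insert 35: 14 <= 35 (stop) = 1 comparison(s) -> [14, 35, -7, -3, 30, 7, 9]
Insert -7: 35 > -7 (shift), 14 > -7 (shift), reached front = 2 comparison(s) -> [-7, 14, 35, -3, 30, 7, 9]
Insert -3: 35 > -3 (shift), 14 > -3 (shift), -7 <= -3 (stop) = 3 comparison(s) -> [-7, -3, 14, 35, 30, 7, 9]
Insert 30: 35 > 30 (shift), 14 <= 30 (stop) = 2 comparison(s) -> [-7, -3, 14, 30, 35, 7, 9]
Insert 7: 35 > 7 (shift), 30 > 7 (shift), 14 > 7 (shift), -3 <= 7 (stop) = 4 comparison(s) -> [-7, -3, 7, 14, 30, 35, 9]
Insert 9: 35 > 9 (shift), 30 > 9 (shift), 14 > 9 (shift), 7 <= 9 (stop) = 4 comparison(s) -> [-7, -3, 7, 9, 14, 30, 35]
Total comparisons: 1 + 2 + 3 + 2 + 4 + 4 = 16
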